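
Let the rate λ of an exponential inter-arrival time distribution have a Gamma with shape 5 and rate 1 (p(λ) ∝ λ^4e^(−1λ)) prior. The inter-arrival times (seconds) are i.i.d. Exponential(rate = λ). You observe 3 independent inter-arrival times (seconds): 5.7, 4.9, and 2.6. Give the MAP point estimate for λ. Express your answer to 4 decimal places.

The Exponential(rate=λ) likelihood is ∝ λ^n e^(−λΣtᵢ). Here n = 3 and Σtᵢ = 5.7 + 4.9 + 2.6 = 13.2.
Posterior ∝ λ^4e^(−1λ) · λ^3e^(−13.2λ) = λ^7e^(−14.2λ), i.e. Gamma(8, 14.2).
Mode = (a−1)/b = 7/14.2 ≈ 0.4930.

λ̂_MAP = 0.4930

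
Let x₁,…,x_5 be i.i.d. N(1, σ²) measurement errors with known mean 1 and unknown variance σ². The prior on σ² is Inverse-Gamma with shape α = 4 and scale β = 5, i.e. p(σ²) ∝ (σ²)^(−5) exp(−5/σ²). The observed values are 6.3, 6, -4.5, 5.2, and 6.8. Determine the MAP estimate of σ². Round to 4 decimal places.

Sum of squared deviations about the known mean: SS = (6.3−1)² + (6−1)² + (-4.5−1)² + (5.2−1)² + (6.8−1)² = 134.62.
The Normal likelihood contributes (σ²)^(−n/2) exp(−SS/(2σ²)), so the posterior is Inverse-Gamma(α + n/2, β + SS/2) = Inverse-Gamma(6.5, 72.31).
The mode of Inverse-Gamma(a, b) is b/(a+1) = 72.31/7.5 ≈ 9.6413.

σ̂²_MAP = 9.6413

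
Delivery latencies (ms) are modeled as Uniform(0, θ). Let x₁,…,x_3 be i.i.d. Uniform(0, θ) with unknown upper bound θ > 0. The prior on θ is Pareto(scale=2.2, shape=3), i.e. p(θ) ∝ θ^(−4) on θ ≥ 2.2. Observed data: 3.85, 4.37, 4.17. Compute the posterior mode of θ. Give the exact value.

The Uniform(0, θ) likelihood is θ^(−n) for θ ≥ max(xᵢ), zero otherwise. Here max(xᵢ) = 4.37.
Posterior ∝ θ^(−4) · θ^(−3) = θ^(−7) on θ ≥ max(2.2, 4.37) = 4.37.
This density is strictly decreasing in θ, so the posterior mode lies at the lower boundary of the support.

θ̂_MAP = 4.37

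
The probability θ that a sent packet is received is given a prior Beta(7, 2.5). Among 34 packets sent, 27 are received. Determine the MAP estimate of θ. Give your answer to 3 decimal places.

θ̂_MAP = 0.795

Prior: Beta(7, 2.5).
Data: 27 successes in 34 trials. The binomial likelihood contributes θ^27(1−θ)^7, so the posterior is Beta(7+27, 2.5+7) = Beta(34, 9.5).
For Beta(a, b) with a, b > 1 the mode is (a−1)/(a+b−2) = 33/41.5 ≈ 0.795.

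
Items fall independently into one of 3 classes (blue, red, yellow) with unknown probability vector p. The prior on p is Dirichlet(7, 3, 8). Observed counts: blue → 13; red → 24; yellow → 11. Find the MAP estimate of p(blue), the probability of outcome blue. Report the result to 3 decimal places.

The posterior is Dirichlet(αᵢ + nᵢ) = Dirichlet(20, 27, 19).
For a Dirichlet(a₁,…,a_K) with all aᵢ > 1, the mode has j-th component (aⱼ − 1)/(Σaᵢ − K).
Here Σaᵢ = 66 and K = 3, so p(blue) = (20 − 1)/(66 − 3) = 19/63 ≈ 0.302.

MAP estimate of p(blue) = 0.302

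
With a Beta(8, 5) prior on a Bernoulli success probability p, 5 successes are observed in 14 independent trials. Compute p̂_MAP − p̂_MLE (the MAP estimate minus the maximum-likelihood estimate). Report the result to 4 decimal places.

MAP − MLE = 0.1229

Posterior is Beta(13, 14); MAP = (13−1)/(27−2) = 12/25 ≈ 0.48000.
MLE ignores the prior: p̂_MLE = k/n = 5/14 ≈ 0.35714.
Difference = 12/25 − 5/14 = 43/350 ≈ 0.1229.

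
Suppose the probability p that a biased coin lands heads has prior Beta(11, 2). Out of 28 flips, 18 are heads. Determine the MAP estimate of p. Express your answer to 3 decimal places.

p̂_MAP = 0.718

Prior: Beta(11, 2).
Data: 18 successes in 28 trials. The binomial likelihood contributes p^18(1−p)^10, so the posterior is Beta(11+18, 2+10) = Beta(29, 12).
For Beta(a, b) with a, b > 1 the mode is (a−1)/(a+b−2) = 28/39 ≈ 0.718.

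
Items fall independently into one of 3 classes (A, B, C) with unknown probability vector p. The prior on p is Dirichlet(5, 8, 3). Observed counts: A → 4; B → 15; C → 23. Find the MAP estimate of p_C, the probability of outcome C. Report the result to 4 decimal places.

The posterior is Dirichlet(αᵢ + nᵢ) = Dirichlet(9, 23, 26).
For a Dirichlet(a₁,…,a_K) with all aᵢ > 1, the mode has j-th component (aⱼ − 1)/(Σaᵢ − K).
Here Σaᵢ = 58 and K = 3, so p_C = (26 − 1)/(58 − 3) = 25/55 ≈ 0.4545.

MAP estimate of p_C = 0.4545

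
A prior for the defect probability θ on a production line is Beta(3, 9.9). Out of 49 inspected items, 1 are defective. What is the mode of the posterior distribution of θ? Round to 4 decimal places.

Prior: Beta(3, 9.9).
Data: 1 success in 49 trials. The binomial likelihood contributes θ(1−θ)^48, so the posterior is Beta(3+1, 9.9+48) = Beta(4, 57.9).
For Beta(a, b) with a, b > 1 the mode is (a−1)/(a+b−2) = 3/59.9 ≈ 0.0501.

θ̂_MAP = 0.0501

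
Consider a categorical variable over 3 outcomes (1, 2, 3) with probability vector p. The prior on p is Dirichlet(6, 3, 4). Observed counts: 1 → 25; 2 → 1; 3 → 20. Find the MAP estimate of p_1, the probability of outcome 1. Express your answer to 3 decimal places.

MAP estimate: 0.536

The posterior is Dirichlet(αᵢ + nᵢ) = Dirichlet(31, 4, 24).
For a Dirichlet(a₁,…,a_K) with all aᵢ > 1, the mode has j-th component (aⱼ − 1)/(Σaᵢ − K).
Here Σaᵢ = 59 and K = 3, so p_1 = (31 − 1)/(59 − 3) = 30/56 ≈ 0.536.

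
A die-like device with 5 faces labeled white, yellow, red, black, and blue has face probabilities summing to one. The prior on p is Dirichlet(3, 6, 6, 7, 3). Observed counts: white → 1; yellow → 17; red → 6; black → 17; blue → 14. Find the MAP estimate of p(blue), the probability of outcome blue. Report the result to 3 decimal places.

The posterior is Dirichlet(αᵢ + nᵢ) = Dirichlet(4, 23, 12, 24, 17).
For a Dirichlet(a₁,…,a_K) with all aᵢ > 1, the mode has j-th component (aⱼ − 1)/(Σaᵢ − K).
Here Σaᵢ = 80 and K = 5, so p(blue) = (17 − 1)/(80 − 5) = 16/75 ≈ 0.213.

MAP estimate of p(blue) = 0.213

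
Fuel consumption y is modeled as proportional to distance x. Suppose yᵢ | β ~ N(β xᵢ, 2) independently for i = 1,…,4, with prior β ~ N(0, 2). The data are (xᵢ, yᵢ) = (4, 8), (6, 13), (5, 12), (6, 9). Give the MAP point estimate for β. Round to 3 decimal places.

log p(β | y) = −Σ(yᵢ − βxᵢ)²/(2·2) − β²/(2·2) + const.
Setting the derivative to zero: Σxᵢ(yᵢ − βxᵢ)/2 − β/2 = 0, so β = Σxᵢyᵢ / (Σxᵢ² + σ²/τ²).
Σxᵢyᵢ = 4·8 + 6·13 + 5·12 + 6·9 = 224; Σxᵢ² = 113; σ²/τ² = 1.
β̂_MAP = 224 / (113 + 1) = 224/114 ≈ 1.965.

β̂_MAP = 1.965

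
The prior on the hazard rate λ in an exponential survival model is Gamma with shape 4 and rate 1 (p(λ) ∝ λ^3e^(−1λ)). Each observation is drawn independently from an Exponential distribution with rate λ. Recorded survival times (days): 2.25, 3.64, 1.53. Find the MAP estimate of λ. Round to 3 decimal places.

λ̂_MAP = 0.713

The Exponential(rate=λ) likelihood is ∝ λ^n e^(−λΣtᵢ). Here n = 3 and Σtᵢ = 2.25 + 3.64 + 1.53 = 7.42.
Posterior ∝ λ^3e^(−1λ) · λ^3e^(−7.42λ) = λ^6e^(−8.42λ), i.e. Gamma(7, 8.42).
Mode = (a−1)/b = 6/8.42 ≈ 0.713.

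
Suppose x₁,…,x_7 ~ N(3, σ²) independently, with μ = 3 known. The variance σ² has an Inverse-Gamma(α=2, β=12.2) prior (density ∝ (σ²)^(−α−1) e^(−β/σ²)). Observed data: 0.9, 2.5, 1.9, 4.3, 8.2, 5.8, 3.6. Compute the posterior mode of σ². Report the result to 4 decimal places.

Sum of squared deviations about the known mean: SS = (0.9−3)² + (2.5−3)² + (1.9−3)² + (4.3−3)² + (8.2−3)² + (5.8−3)² + (3.6−3)² = 42.8.
The Normal likelihood contributes (σ²)^(−n/2) exp(−SS/(2σ²)), so the posterior is Inverse-Gamma(α + n/2, β + SS/2) = Inverse-Gamma(5.5, 33.6).
The mode of Inverse-Gamma(a, b) is b/(a+1) = 33.6/6.5 ≈ 5.1692.

σ̂²_MAP = 5.1692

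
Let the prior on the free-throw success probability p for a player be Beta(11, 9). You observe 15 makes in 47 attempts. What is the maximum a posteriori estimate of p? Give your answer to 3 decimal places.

Prior: Beta(11, 9).
Data: 15 successes in 47 trials. The binomial likelihood contributes p^15(1−p)^32, so the posterior is Beta(11+15, 9+32) = Beta(26, 41).
For Beta(a, b) with a, b > 1 the mode is (a−1)/(a+b−2) = 25/65 ≈ 0.385.

p̂_MAP = 0.385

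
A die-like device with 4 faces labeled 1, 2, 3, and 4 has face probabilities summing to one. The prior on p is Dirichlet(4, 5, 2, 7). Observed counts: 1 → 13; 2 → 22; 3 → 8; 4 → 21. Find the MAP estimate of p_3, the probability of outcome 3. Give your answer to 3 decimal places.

The posterior is Dirichlet(αᵢ + nᵢ) = Dirichlet(17, 27, 10, 28).
For a Dirichlet(a₁,…,a_K) with all aᵢ > 1, the mode has j-th component (aⱼ − 1)/(Σaᵢ − K).
Here Σaᵢ = 82 and K = 4, so p_3 = (10 − 1)/(82 − 4) = 9/78 ≈ 0.115.

MAP estimate: 0.115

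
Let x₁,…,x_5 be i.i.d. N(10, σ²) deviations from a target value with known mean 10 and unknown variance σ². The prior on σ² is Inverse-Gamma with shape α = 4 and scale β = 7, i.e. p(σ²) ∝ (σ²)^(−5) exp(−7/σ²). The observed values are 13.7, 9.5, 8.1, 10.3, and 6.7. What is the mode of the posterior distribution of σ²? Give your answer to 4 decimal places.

Sum of squared deviations about the known mean: SS = (13.7−10)² + (9.5−10)² + (8.1−10)² + (10.3−10)² + (6.7−10)² = 28.53.
The Normal likelihood contributes (σ²)^(−n/2) exp(−SS/(2σ²)), so the posterior is Inverse-Gamma(α + n/2, β + SS/2) = Inverse-Gamma(6.5, 21.265).
The mode of Inverse-Gamma(a, b) is b/(a+1) = 21.265/7.5 ≈ 2.8353.

σ̂²_MAP = 2.8353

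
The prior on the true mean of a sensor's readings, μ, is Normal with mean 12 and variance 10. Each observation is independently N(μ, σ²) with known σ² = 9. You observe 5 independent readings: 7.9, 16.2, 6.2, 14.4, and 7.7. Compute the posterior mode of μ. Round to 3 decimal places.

μ̂_MAP = 10.712

n = 5; x̄ = (7.9 + 16.2 + 6.2 + 14.4 + 7.7)/5 = 52.4/5 = 10.48.
For a Normal prior and Normal likelihood with known variance, the posterior is Normal; its mode equals its mean, the precision-weighted average.
Prior precision 1/σ₀² = 1/10 = 0.1; data precision n/σ² = 5/9.
μ̂ = (0.1·12 + (5/9)·10.48) / (0.1 + 5/9) = (316/45)/(59/90) = 632/59 ≈ 10.712.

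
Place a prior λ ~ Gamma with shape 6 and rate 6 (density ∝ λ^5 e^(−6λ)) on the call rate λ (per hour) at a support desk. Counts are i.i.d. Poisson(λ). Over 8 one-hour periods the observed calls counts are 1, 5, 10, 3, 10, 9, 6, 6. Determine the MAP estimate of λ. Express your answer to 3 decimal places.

Σxᵢ = 1+5+10+3+10+9+6+6 = 50, with n = 8.
Posterior ∝ λ^5e^(−6λ) · λ^50e^(−8λ) = λ^55e^(−14λ), i.e. Gamma(shape=56, rate=14).
The mode of a Gamma(a, b) with a ≥ 1 (shape–rate) is (a−1)/b = 55/14 ≈ 3.929.

λ̂_MAP = 3.929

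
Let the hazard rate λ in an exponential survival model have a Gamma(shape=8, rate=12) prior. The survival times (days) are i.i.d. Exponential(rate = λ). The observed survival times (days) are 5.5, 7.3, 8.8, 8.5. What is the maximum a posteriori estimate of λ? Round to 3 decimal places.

λ̂_MAP = 0.261

The Exponential(rate=λ) likelihood is ∝ λ^n e^(−λΣtᵢ). Here n = 4 and Σtᵢ = 5.5 + 7.3 + 8.8 + 8.5 = 30.1.
Posterior ∝ λ^7e^(−12λ) · λ^4e^(−30.1λ) = λ^11e^(−42.1λ), i.e. Gamma(12, 42.1).
Mode = (a−1)/b = 11/42.1 ≈ 0.261.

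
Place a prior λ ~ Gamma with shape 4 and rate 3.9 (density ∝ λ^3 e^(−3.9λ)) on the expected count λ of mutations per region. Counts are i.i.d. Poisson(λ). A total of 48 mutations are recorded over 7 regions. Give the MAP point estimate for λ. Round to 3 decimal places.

λ̂_MAP = 4.679

Σxᵢ = 48, n = 7.
Posterior ∝ λ^3e^(−3.9λ) · λ^48e^(−7λ) = λ^51e^(−10.9λ), i.e. Gamma(shape=52, rate=10.9).
The mode of a Gamma(a, b) with a ≥ 1 (shape–rate) is (a−1)/b = 51/10.9 ≈ 4.679.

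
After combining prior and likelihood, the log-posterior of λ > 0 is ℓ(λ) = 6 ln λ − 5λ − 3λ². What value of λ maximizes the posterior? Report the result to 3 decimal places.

λ̂_MAP = 0.667

ℓ'(λ) = 6/λ − 5 − 6λ. Setting this to zero and multiplying by λ: 6λ² + 5λ − 6 = 0.
λ = (−5 + √(5² + 4·6·6)) / (2·6) = (−5 + √169) / 12 = (−5 + 13)/12 = 2/3.
ℓ''(λ) = −6/λ² − 6 < 0, confirming a maximum.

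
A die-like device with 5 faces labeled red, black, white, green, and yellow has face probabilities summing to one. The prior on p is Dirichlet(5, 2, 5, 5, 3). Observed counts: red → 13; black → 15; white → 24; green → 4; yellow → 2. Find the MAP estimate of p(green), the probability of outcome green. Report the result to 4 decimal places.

The posterior is Dirichlet(αᵢ + nᵢ) = Dirichlet(18, 17, 29, 9, 5).
For a Dirichlet(a₁,…,a_K) with all aᵢ > 1, the mode has j-th component (aⱼ − 1)/(Σaᵢ − K).
Here Σaᵢ = 78 and K = 5, so p(green) = (9 − 1)/(78 − 5) = 8/73 ≈ 0.1096.

MAP estimate of p(green) = 0.1096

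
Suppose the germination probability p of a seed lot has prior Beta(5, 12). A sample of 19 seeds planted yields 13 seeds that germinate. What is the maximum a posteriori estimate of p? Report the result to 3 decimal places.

Prior: Beta(5, 12).
Data: 13 successes in 19 trials. The binomial likelihood contributes p^13(1−p)^6, so the posterior is Beta(5+13, 12+6) = Beta(18, 18).
For Beta(a, b) with a, b > 1 the mode is (a−1)/(a+b−2) = 17/34 ≈ 0.500.

p̂_MAP = 0.500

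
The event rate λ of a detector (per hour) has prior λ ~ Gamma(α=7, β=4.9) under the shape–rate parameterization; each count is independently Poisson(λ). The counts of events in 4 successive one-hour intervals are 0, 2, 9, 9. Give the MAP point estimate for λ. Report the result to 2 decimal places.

λ̂_MAP = 2.92

Σxᵢ = 0+2+9+9 = 20, with n = 4.
Posterior ∝ λ^6e^(−4.9λ) · λ^20e^(−4λ) = λ^26e^(−8.9λ), i.e. Gamma(shape=27, rate=8.9).
The mode of a Gamma(a, b) with a ≥ 1 (shape–rate) is (a−1)/b = 26/8.9 ≈ 2.92.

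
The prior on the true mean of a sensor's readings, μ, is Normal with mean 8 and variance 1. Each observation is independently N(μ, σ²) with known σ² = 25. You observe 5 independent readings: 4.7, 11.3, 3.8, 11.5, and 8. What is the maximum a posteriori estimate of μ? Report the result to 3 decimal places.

n = 5; x̄ = (4.7 + 11.3 + 3.8 + 11.5 + 8)/5 = 39.3/5 = 7.86.
For a Normal prior and Normal likelihood with known variance, the posterior is Normal; its mode equals its mean, the precision-weighted average.
Prior precision 1/σ₀² = 1/1 = 1; data precision n/σ² = 5/25 = 0.2.
μ̂ = (1·8 + 0.2·7.86) / (1 + 0.2) = 9.572/1.2 = 2393/300 ≈ 7.977.

μ̂_MAP = 7.977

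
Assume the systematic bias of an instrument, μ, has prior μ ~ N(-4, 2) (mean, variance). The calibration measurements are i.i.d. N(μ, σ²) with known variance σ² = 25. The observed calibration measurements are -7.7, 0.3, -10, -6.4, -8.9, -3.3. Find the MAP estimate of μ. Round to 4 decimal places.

μ̂_MAP = -4.6486

n = 6; x̄ = ((-7.7) + 0.3 + (-10) + (-6.4) + (-8.9) + (-3.3))/6 = -36/6 = -6.
For a Normal prior and Normal likelihood with known variance, the posterior is Normal; its mode equals its mean, the precision-weighted average.
Prior precision 1/σ₀² = 1/2 = 0.5; data precision n/σ² = 6/25 = 0.24.
μ̂ = (0.5·(-4) + 0.24·(-6)) / (0.5 + 0.24) = (-3.44)/0.74 = -172/37 ≈ -4.6486.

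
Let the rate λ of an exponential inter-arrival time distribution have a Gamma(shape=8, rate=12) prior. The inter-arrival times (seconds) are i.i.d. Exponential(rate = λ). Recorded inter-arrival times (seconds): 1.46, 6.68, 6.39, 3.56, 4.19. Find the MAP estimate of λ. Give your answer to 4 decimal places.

The Exponential(rate=λ) likelihood is ∝ λ^n e^(−λΣtᵢ). Here n = 5 and Σtᵢ = 1.46 + 6.68 + 6.39 + 3.56 + 4.19 = 22.28.
Posterior ∝ λ^7e^(−12λ) · λ^5e^(−22.28λ) = λ^12e^(−34.28λ), i.e. Gamma(13, 34.28).
Mode = (a−1)/b = 12/34.28 ≈ 0.3501.

λ̂_MAP = 0.3501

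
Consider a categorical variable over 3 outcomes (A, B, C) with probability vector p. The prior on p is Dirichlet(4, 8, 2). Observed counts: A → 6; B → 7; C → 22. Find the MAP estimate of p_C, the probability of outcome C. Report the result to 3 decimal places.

The posterior is Dirichlet(αᵢ + nᵢ) = Dirichlet(10, 15, 24).
For a Dirichlet(a₁,…,a_K) with all aᵢ > 1, the mode has j-th component (aⱼ − 1)/(Σaᵢ − K).
Here Σaᵢ = 49 and K = 3, so p_C = (24 − 1)/(49 − 3) = 23/46 ≈ 0.500.

MAP estimate of p_C = 0.500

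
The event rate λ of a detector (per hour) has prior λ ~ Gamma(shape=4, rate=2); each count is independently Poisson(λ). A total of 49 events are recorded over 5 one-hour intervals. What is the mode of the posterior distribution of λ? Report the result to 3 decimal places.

λ̂_MAP = 7.429

Σxᵢ = 49, n = 5.
Posterior ∝ λ^3e^(−2λ) · λ^49e^(−5λ) = λ^52e^(−7λ), i.e. Gamma(shape=53, rate=7).
The mode of a Gamma(a, b) with a ≥ 1 (shape–rate) is (a−1)/b = 52/7 ≈ 7.429.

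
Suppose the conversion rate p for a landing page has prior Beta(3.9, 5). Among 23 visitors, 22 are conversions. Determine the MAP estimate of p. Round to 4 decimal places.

Prior: Beta(3.9, 5).
Data: 22 successes in 23 trials. The binomial likelihood contributes p^22(1−p)^1, so the posterior is Beta(3.9+22, 5+1) = Beta(25.9, 6).
For Beta(a, b) with a, b > 1 the mode is (a−1)/(a+b−2) = 24.9/29.9 ≈ 0.8328.

p̂_MAP = 0.8328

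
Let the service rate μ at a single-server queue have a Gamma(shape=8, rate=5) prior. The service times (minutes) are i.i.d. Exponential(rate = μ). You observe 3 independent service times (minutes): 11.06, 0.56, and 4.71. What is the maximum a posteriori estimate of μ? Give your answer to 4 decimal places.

μ̂_MAP = 0.4688

The Exponential(rate=μ) likelihood is ∝ μ^n e^(−μΣtᵢ). Here n = 3 and Σtᵢ = 11.06 + 0.56 + 4.71 = 16.33.
Posterior ∝ μ^7e^(−5μ) · μ^3e^(−16.33μ) = μ^10e^(−21.33μ), i.e. Gamma(11, 21.33).
Mode = (a−1)/b = 10/21.33 ≈ 0.4688.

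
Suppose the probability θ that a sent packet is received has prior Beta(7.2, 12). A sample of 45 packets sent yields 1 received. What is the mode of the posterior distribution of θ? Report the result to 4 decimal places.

θ̂_MAP = 0.1158

Prior: Beta(7.2, 12).
Data: 1 success in 45 trials. The binomial likelihood contributes θ(1−θ)^44, so the posterior is Beta(7.2+1, 12+44) = Beta(8.2, 56).
For Beta(a, b) with a, b > 1 the mode is (a−1)/(a+b−2) = 7.2/62.2 ≈ 0.1158.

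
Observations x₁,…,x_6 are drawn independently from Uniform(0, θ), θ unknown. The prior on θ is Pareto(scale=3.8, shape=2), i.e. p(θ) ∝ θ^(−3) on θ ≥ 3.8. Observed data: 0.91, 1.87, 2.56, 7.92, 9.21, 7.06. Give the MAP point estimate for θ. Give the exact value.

θ̂_MAP = 9.21

The Uniform(0, θ) likelihood is θ^(−n) for θ ≥ max(xᵢ), zero otherwise. Here max(xᵢ) = 9.21.
Posterior ∝ θ^(−3) · θ^(−6) = θ^(−9) on θ ≥ max(3.8, 9.21) = 9.21.
This density is strictly decreasing in θ, so the posterior mode lies at the lower boundary of the support.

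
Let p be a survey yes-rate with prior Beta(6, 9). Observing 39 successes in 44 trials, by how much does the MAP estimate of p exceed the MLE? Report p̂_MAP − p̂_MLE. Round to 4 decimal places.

MAP − MLE = -0.1144

Posterior is Beta(45, 14); MAP = (45−1)/(59−2) = 44/57 ≈ 0.77193.
MLE ignores the prior: p̂_MLE = k/n = 39/44 ≈ 0.88636.
Difference = 44/57 − 39/44 = -287/2508 ≈ -0.1144.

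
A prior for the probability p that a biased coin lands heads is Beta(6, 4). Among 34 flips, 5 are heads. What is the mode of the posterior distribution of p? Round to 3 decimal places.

Prior: Beta(6, 4).
Data: 5 successes in 34 trials. The binomial likelihood contributes p^5(1−p)^29, so the posterior is Beta(6+5, 4+29) = Beta(11, 33).
For Beta(a, b) with a, b > 1 the mode is (a−1)/(a+b−2) = 10/42 ≈ 0.238.

p̂_MAP = 0.238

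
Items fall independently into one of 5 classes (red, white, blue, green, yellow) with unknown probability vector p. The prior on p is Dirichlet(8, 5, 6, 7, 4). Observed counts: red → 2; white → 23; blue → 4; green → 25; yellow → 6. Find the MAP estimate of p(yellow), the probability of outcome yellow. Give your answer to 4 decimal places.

MAP estimate of p(yellow) = 0.1059

The posterior is Dirichlet(αᵢ + nᵢ) = Dirichlet(10, 28, 10, 32, 10).
For a Dirichlet(a₁,…,a_K) with all aᵢ > 1, the mode has j-th component (aⱼ − 1)/(Σaᵢ − K).
Here Σaᵢ = 90 and K = 5, so p(yellow) = (10 − 1)/(90 − 5) = 9/85 ≈ 0.1059.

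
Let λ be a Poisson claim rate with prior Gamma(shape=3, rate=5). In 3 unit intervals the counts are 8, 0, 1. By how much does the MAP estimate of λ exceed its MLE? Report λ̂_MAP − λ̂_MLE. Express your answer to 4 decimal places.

MAP − MLE = -1.6250

Σxᵢ = 9. Posterior is Gamma(12, 8); MAP = (12−1)/8 = 11/8 ≈ 1.37500.
MLE = x̄ = 9/3 ≈ 3.00000.
Difference = 11/8 − 9/3 = -13/8 ≈ -1.6250.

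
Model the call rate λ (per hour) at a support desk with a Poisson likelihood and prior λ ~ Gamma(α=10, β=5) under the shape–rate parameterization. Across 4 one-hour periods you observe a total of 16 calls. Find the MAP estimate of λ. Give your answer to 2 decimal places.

Σxᵢ = 16, n = 4.
Posterior ∝ λ^9e^(−5λ) · λ^16e^(−4λ) = λ^25e^(−9λ), i.e. Gamma(shape=26, rate=9).
The mode of a Gamma(a, b) with a ≥ 1 (shape–rate) is (a−1)/b = 25/9 ≈ 2.78.

λ̂_MAP = 2.78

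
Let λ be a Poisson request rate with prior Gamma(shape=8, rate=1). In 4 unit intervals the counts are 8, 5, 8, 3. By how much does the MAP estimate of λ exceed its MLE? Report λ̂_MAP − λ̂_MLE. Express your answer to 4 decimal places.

MAP − MLE = 0.2000

Σxᵢ = 24. Posterior is Gamma(32, 5); MAP = (32−1)/5 = 31/5 ≈ 6.20000.
MLE = x̄ = 24/4 ≈ 6.00000.
Difference = 31/5 − 24/4 = 1/5 ≈ 0.2000.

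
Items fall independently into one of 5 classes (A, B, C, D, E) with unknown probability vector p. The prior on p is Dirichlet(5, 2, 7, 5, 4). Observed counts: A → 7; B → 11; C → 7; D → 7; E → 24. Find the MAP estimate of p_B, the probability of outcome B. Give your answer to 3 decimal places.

The posterior is Dirichlet(αᵢ + nᵢ) = Dirichlet(12, 13, 14, 12, 28).
For a Dirichlet(a₁,…,a_K) with all aᵢ > 1, the mode has j-th component (aⱼ − 1)/(Σaᵢ − K).
Here Σaᵢ = 79 and K = 5, so p_B = (13 − 1)/(79 − 5) = 12/74 ≈ 0.162.

MAP estimate of p_B = 0.162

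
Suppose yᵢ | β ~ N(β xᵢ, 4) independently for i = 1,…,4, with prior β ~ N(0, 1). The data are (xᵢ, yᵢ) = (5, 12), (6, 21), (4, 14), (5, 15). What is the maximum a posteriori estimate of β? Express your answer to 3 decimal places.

β̂_MAP = 2.991

log p(β | y) = −Σ(yᵢ − βxᵢ)²/(2·4) − β²/(2·1) + const.
Setting the derivative to zero: Σxᵢ(yᵢ − βxᵢ)/4 − β/1 = 0, so β = Σxᵢyᵢ / (Σxᵢ² + σ²/τ²).
Σxᵢyᵢ = 5·12 + 6·21 + 4·14 + 5·15 = 317; Σxᵢ² = 102; σ²/τ² = 4.
β̂_MAP = 317 / (102 + 4) = 317/106 ≈ 2.991.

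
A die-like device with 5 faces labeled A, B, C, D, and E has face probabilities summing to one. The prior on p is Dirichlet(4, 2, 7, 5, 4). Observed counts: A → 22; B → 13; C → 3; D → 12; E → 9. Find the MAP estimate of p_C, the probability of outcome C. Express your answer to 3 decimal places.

The posterior is Dirichlet(αᵢ + nᵢ) = Dirichlet(26, 15, 10, 17, 13).
For a Dirichlet(a₁,…,a_K) with all aᵢ > 1, the mode has j-th component (aⱼ − 1)/(Σaᵢ − K).
Here Σaᵢ = 81 and K = 5, so p_C = (10 − 1)/(81 − 5) = 9/76 ≈ 0.118.

MAP estimate of p_C = 0.118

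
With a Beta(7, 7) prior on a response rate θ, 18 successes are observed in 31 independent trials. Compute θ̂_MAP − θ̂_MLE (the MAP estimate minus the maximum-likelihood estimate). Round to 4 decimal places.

Posterior is Beta(25, 20); MAP = (25−1)/(45−2) = 24/43 ≈ 0.55814.
MLE ignores the prior: θ̂_MLE = k/n = 18/31 ≈ 0.58065.
Difference = 24/43 − 18/31 = -30/1333 ≈ -0.0225.

MAP − MLE = -0.0225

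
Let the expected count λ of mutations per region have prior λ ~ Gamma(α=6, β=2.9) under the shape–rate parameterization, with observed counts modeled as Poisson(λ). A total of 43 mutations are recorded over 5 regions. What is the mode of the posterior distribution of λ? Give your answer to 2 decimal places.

λ̂_MAP = 6.08

Σxᵢ = 43, n = 5.
Posterior ∝ λ^5e^(−2.9λ) · λ^43e^(−5λ) = λ^48e^(−7.9λ), i.e. Gamma(shape=49, rate=7.9).
The mode of a Gamma(a, b) with a ≥ 1 (shape–rate) is (a−1)/b = 48/7.9 ≈ 6.08.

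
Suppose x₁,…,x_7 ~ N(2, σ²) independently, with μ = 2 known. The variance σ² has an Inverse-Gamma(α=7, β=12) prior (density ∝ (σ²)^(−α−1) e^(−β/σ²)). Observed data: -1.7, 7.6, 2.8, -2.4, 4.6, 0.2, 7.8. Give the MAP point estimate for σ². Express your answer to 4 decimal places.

Sum of squared deviations about the known mean: SS = (-1.7−2)² + (7.6−2)² + (2.8−2)² + (-2.4−2)² + (4.6−2)² + (0.2−2)² + (7.8−2)² = 108.69.
The Normal likelihood contributes (σ²)^(−n/2) exp(−SS/(2σ²)), so the posterior is Inverse-Gamma(α + n/2, β + SS/2) = Inverse-Gamma(10.5, 66.345).
The mode of Inverse-Gamma(a, b) is b/(a+1) = 66.345/11.5 ≈ 5.7691.

σ̂²_MAP = 5.7691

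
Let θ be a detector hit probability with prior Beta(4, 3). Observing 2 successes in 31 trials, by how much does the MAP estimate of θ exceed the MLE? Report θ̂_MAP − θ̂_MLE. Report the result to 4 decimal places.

Posterior is Beta(6, 32); MAP = (6−1)/(38−2) = 5/36 ≈ 0.13889.
MLE ignores the prior: θ̂_MLE = k/n = 2/31 ≈ 0.06452.
Difference = 5/36 − 2/31 = 83/1116 ≈ 0.0744.

MAP − MLE = 0.0744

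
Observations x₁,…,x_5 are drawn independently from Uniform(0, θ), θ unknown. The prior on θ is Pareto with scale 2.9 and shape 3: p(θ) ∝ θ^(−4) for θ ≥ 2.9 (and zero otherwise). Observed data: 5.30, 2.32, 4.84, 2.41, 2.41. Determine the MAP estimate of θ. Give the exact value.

θ̂_MAP = 5.30

The Uniform(0, θ) likelihood is θ^(−n) for θ ≥ max(xᵢ), zero otherwise. Here max(xᵢ) = 5.30.
Posterior ∝ θ^(−4) · θ^(−5) = θ^(−9) on θ ≥ max(2.9, 5.30) = 5.30.
This density is strictly decreasing in θ, so the posterior mode lies at the lower boundary of the support.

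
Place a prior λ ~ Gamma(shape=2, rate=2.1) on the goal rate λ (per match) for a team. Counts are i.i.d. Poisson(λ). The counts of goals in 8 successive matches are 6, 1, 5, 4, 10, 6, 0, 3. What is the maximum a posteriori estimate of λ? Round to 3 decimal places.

λ̂_MAP = 3.564

Σxᵢ = 6+1+5+4+10+6+0+3 = 35, with n = 8.
Posterior ∝ λe^(−2.1λ) · λ^35e^(−8λ) = λ^36e^(−10.1λ), i.e. Gamma(shape=37, rate=10.1).
The mode of a Gamma(a, b) with a ≥ 1 (shape–rate) is (a−1)/b = 36/10.1 ≈ 3.564.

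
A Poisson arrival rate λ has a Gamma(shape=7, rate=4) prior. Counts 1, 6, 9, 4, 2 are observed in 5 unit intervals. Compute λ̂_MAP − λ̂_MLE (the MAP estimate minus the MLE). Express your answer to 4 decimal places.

Σxᵢ = 22. Posterior is Gamma(29, 9); MAP = (29−1)/9 = 28/9 ≈ 3.11111.
MLE = x̄ = 22/5 ≈ 4.40000.
Difference = 28/9 − 22/5 = -58/45 ≈ -1.2889.

MAP − MLE = -1.2889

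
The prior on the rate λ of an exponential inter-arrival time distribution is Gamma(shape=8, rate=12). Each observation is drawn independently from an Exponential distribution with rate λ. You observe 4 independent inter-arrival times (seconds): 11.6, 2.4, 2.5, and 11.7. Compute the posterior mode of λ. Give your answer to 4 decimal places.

The Exponential(rate=λ) likelihood is ∝ λ^n e^(−λΣtᵢ). Here n = 4 and Σtᵢ = 11.6 + 2.4 + 2.5 + 11.7 = 28.2.
Posterior ∝ λ^7e^(−12λ) · λ^4e^(−28.2λ) = λ^11e^(−40.2λ), i.e. Gamma(12, 40.2).
Mode = (a−1)/b = 11/40.2 ≈ 0.2736.

λ̂_MAP = 0.2736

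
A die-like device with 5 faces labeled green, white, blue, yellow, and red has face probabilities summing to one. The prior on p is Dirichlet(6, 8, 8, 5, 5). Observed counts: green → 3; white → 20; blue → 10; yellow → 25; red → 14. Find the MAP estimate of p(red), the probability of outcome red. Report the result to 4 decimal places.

The posterior is Dirichlet(αᵢ + nᵢ) = Dirichlet(9, 28, 18, 30, 19).
For a Dirichlet(a₁,…,a_K) with all aᵢ > 1, the mode has j-th component (aⱼ − 1)/(Σaᵢ − K).
Here Σaᵢ = 104 and K = 5, so p(red) = (19 − 1)/(104 − 5) = 18/99 ≈ 0.1818.

MAP estimate of p(red) = 0.1818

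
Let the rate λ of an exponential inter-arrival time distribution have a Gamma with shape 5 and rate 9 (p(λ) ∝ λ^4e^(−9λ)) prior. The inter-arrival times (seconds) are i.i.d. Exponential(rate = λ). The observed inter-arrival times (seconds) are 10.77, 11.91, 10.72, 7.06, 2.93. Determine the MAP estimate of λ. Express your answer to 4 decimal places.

The Exponential(rate=λ) likelihood is ∝ λ^n e^(−λΣtᵢ). Here n = 5 and Σtᵢ = 10.77 + 11.91 + 10.72 + 7.06 + 2.93 = 43.39.
Posterior ∝ λ^4e^(−9λ) · λ^5e^(−43.39λ) = λ^9e^(−52.39λ), i.e. Gamma(10, 52.39).
Mode = (a−1)/b = 9/52.39 ≈ 0.1718.

λ̂_MAP = 0.1718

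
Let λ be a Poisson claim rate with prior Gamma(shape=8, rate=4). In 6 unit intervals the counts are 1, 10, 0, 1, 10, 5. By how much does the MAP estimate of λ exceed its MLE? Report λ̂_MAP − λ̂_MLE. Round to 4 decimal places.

MAP − MLE = -1.1000

Σxᵢ = 27. Posterior is Gamma(35, 10); MAP = (35−1)/10 = 34/10 ≈ 3.40000.
MLE = x̄ = 27/6 ≈ 4.50000.
Difference = 34/10 − 27/6 = -11/10 ≈ -1.1000.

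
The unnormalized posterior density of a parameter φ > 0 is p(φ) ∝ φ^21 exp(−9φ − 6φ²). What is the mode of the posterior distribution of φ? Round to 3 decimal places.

ℓ'(φ) = 21/φ − 9 − 12φ. Setting this to zero and multiplying by φ: 12φ² + 9φ − 21 = 0.
φ = (−9 + √(9² + 4·12·21)) / (2·12) = (−9 + √1089) / 24 = (−9 + 33)/24 = 1.
ℓ''(φ) = −21/φ² − 12 < 0, confirming a maximum.

φ̂_MAP = 1.000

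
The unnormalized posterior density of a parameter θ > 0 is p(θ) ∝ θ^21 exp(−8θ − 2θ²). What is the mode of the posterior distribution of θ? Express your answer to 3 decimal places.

θ̂_MAP = 1.500

ℓ'(θ) = 21/θ − 8 − 4θ. Setting this to zero and multiplying by θ: 4θ² + 8θ − 21 = 0.
θ = (−8 + √(8² + 4·4·21)) / (2·4) = (−8 + √400) / 8 = (−8 + 20)/8 = 3/2.
ℓ''(θ) = −21/θ² − 4 < 0, confirming a maximum.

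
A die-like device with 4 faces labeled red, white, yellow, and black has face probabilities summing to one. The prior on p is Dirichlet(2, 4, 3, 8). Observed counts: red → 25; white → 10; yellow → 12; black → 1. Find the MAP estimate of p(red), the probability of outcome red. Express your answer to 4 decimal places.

The posterior is Dirichlet(αᵢ + nᵢ) = Dirichlet(27, 14, 15, 9).
For a Dirichlet(a₁,…,a_K) with all aᵢ > 1, the mode has j-th component (aⱼ − 1)/(Σaᵢ − K).
Here Σaᵢ = 65 and K = 4, so p(red) = (27 − 1)/(65 − 4) = 26/61 ≈ 0.4262.

MAP estimate of p(red) = 0.4262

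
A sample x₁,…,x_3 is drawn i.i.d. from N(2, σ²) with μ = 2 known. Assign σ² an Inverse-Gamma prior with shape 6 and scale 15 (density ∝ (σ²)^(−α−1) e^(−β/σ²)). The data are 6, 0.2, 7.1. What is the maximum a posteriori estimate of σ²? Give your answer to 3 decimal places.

Sum of squared deviations about the known mean: SS = (6−2)² + (0.2−2)² + (7.1−2)² = 45.25.
The Normal likelihood contributes (σ²)^(−n/2) exp(−SS/(2σ²)), so the posterior is Inverse-Gamma(α + n/2, β + SS/2) = Inverse-Gamma(7.5, 37.625).
The mode of Inverse-Gamma(a, b) is b/(a+1) = 37.625/8.5 ≈ 4.426.

σ̂²_MAP = 4.426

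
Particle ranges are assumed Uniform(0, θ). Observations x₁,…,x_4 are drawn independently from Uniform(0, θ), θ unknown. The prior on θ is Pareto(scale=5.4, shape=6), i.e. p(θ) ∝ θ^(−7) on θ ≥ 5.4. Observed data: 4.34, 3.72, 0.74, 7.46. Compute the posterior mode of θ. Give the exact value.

The Uniform(0, θ) likelihood is θ^(−n) for θ ≥ max(xᵢ), zero otherwise. Here max(xᵢ) = 7.46.
Posterior ∝ θ^(−7) · θ^(−4) = θ^(−11) on θ ≥ max(5.4, 7.46) = 7.46.
This density is strictly decreasing in θ, so the posterior mode lies at the lower boundary of the support.

θ̂_MAP = 7.46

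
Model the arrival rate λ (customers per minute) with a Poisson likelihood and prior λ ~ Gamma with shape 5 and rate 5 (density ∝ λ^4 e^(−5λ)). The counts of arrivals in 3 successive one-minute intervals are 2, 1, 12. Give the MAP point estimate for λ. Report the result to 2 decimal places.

λ̂_MAP = 2.38

Σxᵢ = 2+1+12 = 15, with n = 3.
Posterior ∝ λ^4e^(−5λ) · λ^15e^(−3λ) = λ^19e^(−8λ), i.e. Gamma(shape=20, rate=8).
The mode of a Gamma(a, b) with a ≥ 1 (shape–rate) is (a−1)/b = 19/8 ≈ 2.38.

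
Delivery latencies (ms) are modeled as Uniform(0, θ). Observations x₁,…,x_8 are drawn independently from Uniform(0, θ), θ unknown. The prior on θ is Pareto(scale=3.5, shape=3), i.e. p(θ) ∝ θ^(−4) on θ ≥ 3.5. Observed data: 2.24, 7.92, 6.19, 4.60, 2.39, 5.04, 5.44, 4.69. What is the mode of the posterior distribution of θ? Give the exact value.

θ̂_MAP = 7.92

The Uniform(0, θ) likelihood is θ^(−n) for θ ≥ max(xᵢ), zero otherwise. Here max(xᵢ) = 7.92.
Posterior ∝ θ^(−4) · θ^(−8) = θ^(−12) on θ ≥ max(3.5, 7.92) = 7.92.
This density is strictly decreasing in θ, so the posterior mode lies at the lower boundary of the support.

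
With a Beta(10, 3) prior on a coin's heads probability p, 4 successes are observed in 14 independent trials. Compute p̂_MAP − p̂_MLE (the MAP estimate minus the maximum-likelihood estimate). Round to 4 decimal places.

MAP − MLE = 0.2343

Posterior is Beta(14, 13); MAP = (14−1)/(27−2) = 13/25 ≈ 0.52000.
MLE ignores the prior: p̂_MLE = k/n = 4/14 ≈ 0.28571.
Difference = 13/25 − 4/14 = 41/175 ≈ 0.2343.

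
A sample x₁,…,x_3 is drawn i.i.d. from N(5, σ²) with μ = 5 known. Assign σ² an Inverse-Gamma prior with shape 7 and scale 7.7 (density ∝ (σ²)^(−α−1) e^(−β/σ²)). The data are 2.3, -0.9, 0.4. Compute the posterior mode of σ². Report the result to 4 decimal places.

Sum of squared deviations about the known mean: SS = (2.3−5)² + (-0.9−5)² + (0.4−5)² = 63.26.
The Normal likelihood contributes (σ²)^(−n/2) exp(−SS/(2σ²)), so the posterior is Inverse-Gamma(α + n/2, β + SS/2) = Inverse-Gamma(8.5, 39.33).
The mode of Inverse-Gamma(a, b) is b/(a+1) = 39.33/9.5 ≈ 4.1400.

σ̂²_MAP = 4.1400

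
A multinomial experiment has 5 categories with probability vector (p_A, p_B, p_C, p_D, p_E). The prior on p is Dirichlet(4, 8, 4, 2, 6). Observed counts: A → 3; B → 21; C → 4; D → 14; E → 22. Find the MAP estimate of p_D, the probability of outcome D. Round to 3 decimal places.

The posterior is Dirichlet(αᵢ + nᵢ) = Dirichlet(7, 29, 8, 16, 28).
For a Dirichlet(a₁,…,a_K) with all aᵢ > 1, the mode has j-th component (aⱼ − 1)/(Σaᵢ − K).
Here Σaᵢ = 88 and K = 5, so p_D = (16 − 1)/(88 − 5) = 15/83 ≈ 0.181.

MAP estimate of p_D = 0.181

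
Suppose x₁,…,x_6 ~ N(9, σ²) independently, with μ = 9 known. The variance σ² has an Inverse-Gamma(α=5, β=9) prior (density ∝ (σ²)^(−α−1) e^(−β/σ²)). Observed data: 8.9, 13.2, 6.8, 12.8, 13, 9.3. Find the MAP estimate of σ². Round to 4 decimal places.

Sum of squared deviations about the known mean: SS = (8.9−9)² + (13.2−9)² + (6.8−9)² + (12.8−9)² + (13−9)² + (9.3−9)² = 53.02.
The Normal likelihood contributes (σ²)^(−n/2) exp(−SS/(2σ²)), so the posterior is Inverse-Gamma(α + n/2, β + SS/2) = Inverse-Gamma(8, 35.51).
The mode of Inverse-Gamma(a, b) is b/(a+1) = 35.51/9 ≈ 3.9456.

σ̂²_MAP = 3.9456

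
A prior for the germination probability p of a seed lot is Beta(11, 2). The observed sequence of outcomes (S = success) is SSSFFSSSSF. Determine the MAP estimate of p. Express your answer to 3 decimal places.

Prior: Beta(11, 2).
Data: 7 successes in 10 trials (from the sequence). The binomial likelihood contributes p^7(1−p)^3, so the posterior is Beta(11+7, 2+3) = Beta(18, 5).
For Beta(a, b) with a, b > 1 the mode is (a−1)/(a+b−2) = 17/21 ≈ 0.810.

p̂_MAP = 0.810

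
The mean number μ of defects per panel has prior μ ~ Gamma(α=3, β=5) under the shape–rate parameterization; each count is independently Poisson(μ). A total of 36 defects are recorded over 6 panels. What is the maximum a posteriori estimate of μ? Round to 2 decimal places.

Σxᵢ = 36, n = 6.
Posterior ∝ μ^2e^(−5μ) · μ^36e^(−6μ) = μ^38e^(−11μ), i.e. Gamma(shape=39, rate=11).
The mode of a Gamma(a, b) with a ≥ 1 (shape–rate) is (a−1)/b = 38/11 ≈ 3.45.

μ̂_MAP = 3.45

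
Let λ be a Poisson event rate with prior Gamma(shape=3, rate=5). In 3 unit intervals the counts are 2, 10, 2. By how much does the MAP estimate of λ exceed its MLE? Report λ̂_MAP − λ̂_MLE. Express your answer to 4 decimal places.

Σxᵢ = 14. Posterior is Gamma(17, 8); MAP = (17−1)/8 = 16/8 ≈ 2.00000.
MLE = x̄ = 14/3 ≈ 4.66667.
Difference = 16/8 − 14/3 = -8/3 ≈ -2.6667.

MAP − MLE = -2.6667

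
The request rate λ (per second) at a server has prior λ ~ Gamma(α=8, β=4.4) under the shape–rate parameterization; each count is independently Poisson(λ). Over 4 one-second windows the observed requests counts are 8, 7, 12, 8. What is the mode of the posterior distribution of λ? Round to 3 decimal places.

λ̂_MAP = 5.000

Σxᵢ = 8+7+12+8 = 35, with n = 4.
Posterior ∝ λ^7e^(−4.4λ) · λ^35e^(−4λ) = λ^42e^(−8.4λ), i.e. Gamma(shape=43, rate=8.4).
The mode of a Gamma(a, b) with a ≥ 1 (shape–rate) is (a−1)/b = 42/8.4 ≈ 5.000.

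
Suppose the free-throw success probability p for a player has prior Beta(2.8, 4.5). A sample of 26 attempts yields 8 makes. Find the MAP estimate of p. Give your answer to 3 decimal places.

p̂_MAP = 0.313

Prior: Beta(2.8, 4.5).
Data: 8 successes in 26 trials. The binomial likelihood contributes p^8(1−p)^18, so the posterior is Beta(2.8+8, 4.5+18) = Beta(10.8, 22.5).
For Beta(a, b) with a, b > 1 the mode is (a−1)/(a+b−2) = 9.8/31.3 ≈ 0.313.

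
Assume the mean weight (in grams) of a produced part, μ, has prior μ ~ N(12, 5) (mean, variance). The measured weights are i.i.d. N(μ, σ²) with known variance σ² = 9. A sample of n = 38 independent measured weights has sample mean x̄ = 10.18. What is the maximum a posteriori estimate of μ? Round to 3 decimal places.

n = 38, x̄ = 10.18.
For a Normal prior and Normal likelihood with known variance, the posterior is Normal; its mode equals its mean, the precision-weighted average.
Prior precision 1/σ₀² = 1/5 = 0.2; data precision n/σ² = 38/9.
μ̂ = (0.2·12 + (38/9)·10.18) / (0.2 + 38/9) = (10211/225)/(199/45) = 10211/995 ≈ 10.262.

μ̂_MAP = 10.262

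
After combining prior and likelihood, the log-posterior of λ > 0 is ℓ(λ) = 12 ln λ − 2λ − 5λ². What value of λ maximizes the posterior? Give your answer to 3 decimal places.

λ̂_MAP = 1.000

ℓ'(λ) = 12/λ − 2 − 10λ. Setting this to zero and multiplying by λ: 10λ² + 2λ − 12 = 0.
λ = (−2 + √(2² + 4·10·12)) / (2·10) = (−2 + √484) / 20 = (−2 + 22)/20 = 1.
ℓ''(λ) = −12/λ² − 10 < 0, confirming a maximum.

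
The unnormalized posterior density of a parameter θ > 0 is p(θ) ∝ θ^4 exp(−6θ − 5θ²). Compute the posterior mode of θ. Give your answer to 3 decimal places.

θ̂_MAP = 0.400

ℓ'(θ) = 4/θ − 6 − 10θ. Setting this to zero and multiplying by θ: 10θ² + 6θ − 4 = 0.
θ = (−6 + √(6² + 4·10·4)) / (2·10) = (−6 + √196) / 20 = (−6 + 14)/20 = 2/5.
ℓ''(θ) = −4/θ² − 10 < 0, confirming a maximum.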